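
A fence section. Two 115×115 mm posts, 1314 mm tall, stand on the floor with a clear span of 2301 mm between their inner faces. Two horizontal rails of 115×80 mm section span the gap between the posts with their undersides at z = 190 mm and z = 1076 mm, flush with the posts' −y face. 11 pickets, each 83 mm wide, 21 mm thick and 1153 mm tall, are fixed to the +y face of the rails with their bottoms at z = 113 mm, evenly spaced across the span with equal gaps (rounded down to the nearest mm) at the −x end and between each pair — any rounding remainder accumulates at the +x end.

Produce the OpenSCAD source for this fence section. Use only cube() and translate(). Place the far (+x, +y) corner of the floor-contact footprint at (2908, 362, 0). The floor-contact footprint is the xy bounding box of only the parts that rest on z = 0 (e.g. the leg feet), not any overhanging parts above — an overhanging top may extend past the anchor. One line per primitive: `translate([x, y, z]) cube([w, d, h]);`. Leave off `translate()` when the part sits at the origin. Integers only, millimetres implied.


translate([377, 247, 0]) cube([115, 115, 1314]);
translate([2793, 247, 0]) cube([115, 115, 1314]);
translate([492, 247, 190]) cube([2301, 115, 80]);
translate([492, 247, 1076]) cube([2301, 115, 80]);
translate([607, 362, 113]) cube([83, 21, 1153]);
translate([805, 362, 113]) cube([83, 21, 1153]);
translate([1003, 362, 113]) cube([83, 21, 1153]);
translate([1201, 362, 113]) cube([83, 21, 1153]);
translate([1399, 362, 113]) cube([83, 21, 1153]);
translate([1597, 362, 113]) cube([83, 21, 1153]);
translate([1795, 362, 113]) cube([83, 21, 1153]);
translate([1993, 362, 113]) cube([83, 21, 1153]);
translate([2191, 362, 113]) cube([83, 21, 1153]);
translate([2389, 362, 113]) cube([83, 21, 1153]);
translate([2587, 362, 113]) cube([83, 21, 1153]);


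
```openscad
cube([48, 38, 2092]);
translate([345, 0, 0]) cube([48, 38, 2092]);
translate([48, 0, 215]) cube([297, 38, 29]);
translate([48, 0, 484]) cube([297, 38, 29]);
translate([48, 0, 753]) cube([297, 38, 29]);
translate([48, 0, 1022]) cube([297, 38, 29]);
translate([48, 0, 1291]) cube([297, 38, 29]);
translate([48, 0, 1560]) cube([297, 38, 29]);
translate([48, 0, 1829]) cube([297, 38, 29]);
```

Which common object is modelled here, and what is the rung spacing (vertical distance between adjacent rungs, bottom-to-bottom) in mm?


A ladder. The rung spacing is 269 mm.

Two tall 48×38 posts with 7 short bars between them — a ladder. Adjacent rungs sit at z = 215 and z = 484, so the spacing is 484 − 215 = 269 mm.


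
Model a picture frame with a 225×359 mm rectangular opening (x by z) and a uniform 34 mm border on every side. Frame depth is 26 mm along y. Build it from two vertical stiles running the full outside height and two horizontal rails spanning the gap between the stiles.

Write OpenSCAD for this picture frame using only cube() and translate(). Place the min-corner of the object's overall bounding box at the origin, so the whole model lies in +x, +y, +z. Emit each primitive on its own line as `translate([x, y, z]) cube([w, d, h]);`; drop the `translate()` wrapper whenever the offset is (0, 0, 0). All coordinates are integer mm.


cube([34, 26, 427]);
translate([259, 0, 0]) cube([34, 26, 427]);
translate([34, 0, 0]) cube([225, 26, 34]);
translate([34, 0, 393]) cube([225, 26, 34]);


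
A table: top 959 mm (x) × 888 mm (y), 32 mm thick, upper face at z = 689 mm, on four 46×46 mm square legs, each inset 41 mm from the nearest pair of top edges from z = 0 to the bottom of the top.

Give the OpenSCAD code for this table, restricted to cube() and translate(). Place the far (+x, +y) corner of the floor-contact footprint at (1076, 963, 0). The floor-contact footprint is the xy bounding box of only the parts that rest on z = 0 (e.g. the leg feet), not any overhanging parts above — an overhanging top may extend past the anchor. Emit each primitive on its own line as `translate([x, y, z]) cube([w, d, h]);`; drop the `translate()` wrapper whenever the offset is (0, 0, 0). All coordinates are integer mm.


translate([158, 116, 657]) cube([959, 888, 32]);
translate([199, 157, 0]) cube([46, 46, 657]);
translate([1030, 157, 0]) cube([46, 46, 657]);
translate([199, 917, 0]) cube([46, 46, 657]);
translate([1030, 917, 0]) cube([46, 46, 657]);


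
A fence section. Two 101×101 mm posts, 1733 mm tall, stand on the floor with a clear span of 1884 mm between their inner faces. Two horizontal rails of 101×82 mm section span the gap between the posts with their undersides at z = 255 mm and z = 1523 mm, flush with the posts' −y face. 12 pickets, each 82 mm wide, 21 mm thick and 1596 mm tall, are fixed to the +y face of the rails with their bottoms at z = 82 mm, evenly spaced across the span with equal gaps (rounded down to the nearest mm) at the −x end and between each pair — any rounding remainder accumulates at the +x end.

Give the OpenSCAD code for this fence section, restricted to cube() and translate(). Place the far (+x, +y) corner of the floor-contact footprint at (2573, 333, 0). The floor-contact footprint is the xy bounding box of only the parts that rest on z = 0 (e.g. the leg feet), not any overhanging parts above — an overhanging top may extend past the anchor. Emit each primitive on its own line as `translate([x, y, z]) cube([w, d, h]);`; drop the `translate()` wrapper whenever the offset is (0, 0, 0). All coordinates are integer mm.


translate([487, 232, 0]) cube([101, 101, 1733]);
translate([2472, 232, 0]) cube([101, 101, 1733]);
translate([588, 232, 255]) cube([1884, 101, 82]);
translate([588, 232, 1523]) cube([1884, 101, 82]);
translate([657, 333, 82]) cube([82, 21, 1596]);
translate([808, 333, 82]) cube([82, 21, 1596]);
translate([959, 333, 82]) cube([82, 21, 1596]);
translate([1110, 333, 82]) cube([82, 21, 1596]);
translate([1261, 333, 82]) cube([82, 21, 1596]);
translate([1412, 333, 82]) cube([82, 21, 1596]);
translate([1563, 333, 82]) cube([82, 21, 1596]);
translate([1714, 333, 82]) cube([82, 21, 1596]);
translate([1865, 333, 82]) cube([82, 21, 1596]);
translate([2016, 333, 82]) cube([82, 21, 1596]);
translate([2167, 333, 82]) cube([82, 21, 1596]);
translate([2318, 333, 82]) cube([82, 21, 1596]);


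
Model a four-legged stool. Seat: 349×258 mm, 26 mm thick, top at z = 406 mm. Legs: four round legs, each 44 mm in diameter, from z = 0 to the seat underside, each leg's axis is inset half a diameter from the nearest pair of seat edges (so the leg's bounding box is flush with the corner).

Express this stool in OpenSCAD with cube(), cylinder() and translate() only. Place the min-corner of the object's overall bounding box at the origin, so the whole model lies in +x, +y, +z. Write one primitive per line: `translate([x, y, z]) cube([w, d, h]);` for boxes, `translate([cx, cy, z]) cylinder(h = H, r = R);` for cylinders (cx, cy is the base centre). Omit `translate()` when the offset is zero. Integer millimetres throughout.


translate([0, 0, 380]) cube([349, 258, 26]);
translate([22, 22, 0]) cylinder(h = 380, r = 22);
translate([327, 22, 0]) cylinder(h = 380, r = 22);
translate([22, 236, 0]) cylinder(h = 380, r = 22);
translate([327, 236, 0]) cylinder(h = 380, r = 22);


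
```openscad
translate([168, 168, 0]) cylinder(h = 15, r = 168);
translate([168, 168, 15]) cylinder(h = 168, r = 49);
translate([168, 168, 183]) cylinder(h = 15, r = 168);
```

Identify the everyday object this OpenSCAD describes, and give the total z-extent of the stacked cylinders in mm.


A spool. The overall height is 198 mm.

Three coaxial cylinders, large–small–large — a spool. Two 15 mm flanges and a 168 mm core give 15 + 168 + 15 = 198 mm.


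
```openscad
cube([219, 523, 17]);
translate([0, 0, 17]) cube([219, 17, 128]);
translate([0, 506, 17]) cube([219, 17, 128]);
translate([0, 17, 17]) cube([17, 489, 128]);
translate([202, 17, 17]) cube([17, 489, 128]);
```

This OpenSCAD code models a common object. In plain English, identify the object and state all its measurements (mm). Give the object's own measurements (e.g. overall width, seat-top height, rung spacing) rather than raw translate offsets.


An open-topped rectangular box: outside dimensions 219×523×145 mm, with a uniform wall and base thickness of 17 mm. The base is a full 219×523 slab on the floor; four walls sit on top of the base. The front and back walls (the −y and +y sides) span the full width; the two side walls fit between them.


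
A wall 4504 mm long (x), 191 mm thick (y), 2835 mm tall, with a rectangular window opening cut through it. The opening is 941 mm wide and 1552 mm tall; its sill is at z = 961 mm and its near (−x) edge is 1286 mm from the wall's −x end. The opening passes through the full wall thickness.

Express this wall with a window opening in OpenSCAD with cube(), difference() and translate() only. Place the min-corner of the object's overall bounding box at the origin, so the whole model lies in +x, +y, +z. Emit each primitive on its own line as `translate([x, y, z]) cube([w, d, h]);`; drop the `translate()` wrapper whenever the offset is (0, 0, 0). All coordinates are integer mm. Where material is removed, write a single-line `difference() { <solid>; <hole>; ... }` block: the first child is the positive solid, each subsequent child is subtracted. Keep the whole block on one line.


difference() { cube([4504, 191, 2835]); translate([1286, 0, 961]) cube([941, 191, 1552]); }


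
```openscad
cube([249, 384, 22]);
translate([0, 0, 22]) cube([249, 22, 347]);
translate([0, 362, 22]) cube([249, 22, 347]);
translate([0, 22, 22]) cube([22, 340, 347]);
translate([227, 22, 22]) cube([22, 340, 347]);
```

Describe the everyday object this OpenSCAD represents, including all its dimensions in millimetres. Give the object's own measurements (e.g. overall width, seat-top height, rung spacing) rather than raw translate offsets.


An open-topped rectangular box: outside dimensions 249×384×369 mm, with a uniform wall and base thickness of 22 mm. The base is a full 249×384 slab on the floor; four walls sit on top of the base. The front and back walls (the −y and +y sides) span the full width; the two side walls fit between them.


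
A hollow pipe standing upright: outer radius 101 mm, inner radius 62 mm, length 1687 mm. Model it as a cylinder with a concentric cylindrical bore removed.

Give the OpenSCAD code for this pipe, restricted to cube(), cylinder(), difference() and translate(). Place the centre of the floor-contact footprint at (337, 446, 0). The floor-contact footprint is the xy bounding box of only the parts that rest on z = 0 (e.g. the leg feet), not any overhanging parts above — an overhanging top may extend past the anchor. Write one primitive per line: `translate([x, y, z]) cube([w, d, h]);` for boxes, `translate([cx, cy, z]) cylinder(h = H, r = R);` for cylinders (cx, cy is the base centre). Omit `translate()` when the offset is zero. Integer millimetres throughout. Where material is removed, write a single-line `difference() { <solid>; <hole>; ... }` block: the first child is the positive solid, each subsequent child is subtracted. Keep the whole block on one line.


difference() { translate([337, 446, 0]) cylinder(h = 1687, r = 101); translate([337, 446, 0]) cylinder(h = 1687, r = 62); }


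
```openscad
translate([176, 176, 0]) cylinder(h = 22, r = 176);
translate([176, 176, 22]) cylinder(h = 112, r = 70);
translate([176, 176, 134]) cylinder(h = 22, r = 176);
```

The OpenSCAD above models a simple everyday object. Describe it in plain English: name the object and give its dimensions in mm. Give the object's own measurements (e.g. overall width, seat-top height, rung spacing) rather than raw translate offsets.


A spool: two coaxial disc flanges of radius 176 mm and thickness 22 mm, joined by a core cylinder of radius 70 mm and height 112 mm. The lower flange rests on z = 0 and the three cylinders share a vertical axis.


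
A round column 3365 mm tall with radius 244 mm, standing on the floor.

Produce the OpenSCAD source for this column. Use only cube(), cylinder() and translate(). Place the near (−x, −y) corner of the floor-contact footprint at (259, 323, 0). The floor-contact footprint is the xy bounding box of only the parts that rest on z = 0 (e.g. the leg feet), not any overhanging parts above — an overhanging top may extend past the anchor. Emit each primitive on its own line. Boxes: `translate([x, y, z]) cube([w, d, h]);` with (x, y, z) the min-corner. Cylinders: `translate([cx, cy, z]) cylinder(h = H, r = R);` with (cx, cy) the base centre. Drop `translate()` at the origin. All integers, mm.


translate([503, 567, 0]) cylinder(h = 3365, r = 244);


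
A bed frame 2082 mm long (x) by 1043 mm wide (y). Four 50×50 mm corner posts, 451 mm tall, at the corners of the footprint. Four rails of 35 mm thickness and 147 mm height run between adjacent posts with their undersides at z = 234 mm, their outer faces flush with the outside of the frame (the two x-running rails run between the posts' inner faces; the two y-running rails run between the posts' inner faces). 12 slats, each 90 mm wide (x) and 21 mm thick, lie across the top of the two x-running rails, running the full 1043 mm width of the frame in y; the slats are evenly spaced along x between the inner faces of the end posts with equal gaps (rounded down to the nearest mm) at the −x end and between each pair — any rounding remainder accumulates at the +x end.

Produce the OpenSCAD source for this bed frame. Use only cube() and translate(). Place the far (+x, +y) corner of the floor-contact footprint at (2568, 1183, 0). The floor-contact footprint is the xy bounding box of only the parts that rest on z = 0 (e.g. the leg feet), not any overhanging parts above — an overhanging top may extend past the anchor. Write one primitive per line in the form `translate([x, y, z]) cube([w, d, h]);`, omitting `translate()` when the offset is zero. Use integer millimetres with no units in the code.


translate([486, 140, 0]) cube([50, 50, 451]);
translate([486, 1133, 0]) cube([50, 50, 451]);
translate([2518, 140, 0]) cube([50, 50, 451]);
translate([2518, 1133, 0]) cube([50, 50, 451]);
translate([536, 140, 234]) cube([1982, 35, 147]);
translate([536, 1148, 234]) cube([1982, 35, 147]);
translate([486, 190, 234]) cube([35, 943, 147]);
translate([2533, 190, 234]) cube([35, 943, 147]);
translate([605, 140, 381]) cube([90, 1043, 21]);
translate([764, 140, 381]) cube([90, 1043, 21]);
translate([923, 140, 381]) cube([90, 1043, 21]);
translate([1082, 140, 381]) cube([90, 1043, 21]);
translate([1241, 140, 381]) cube([90, 1043, 21]);
translate([1400, 140, 381]) cube([90, 1043, 21]);
translate([1559, 140, 381]) cube([90, 1043, 21]);
translate([1718, 140, 381]) cube([90, 1043, 21]);
translate([1877, 140, 381]) cube([90, 1043, 21]);
translate([2036, 140, 381]) cube([90, 1043, 21]);
translate([2195, 140, 381]) cube([90, 1043, 21]);
translate([2354, 140, 381]) cube([90, 1043, 21]);


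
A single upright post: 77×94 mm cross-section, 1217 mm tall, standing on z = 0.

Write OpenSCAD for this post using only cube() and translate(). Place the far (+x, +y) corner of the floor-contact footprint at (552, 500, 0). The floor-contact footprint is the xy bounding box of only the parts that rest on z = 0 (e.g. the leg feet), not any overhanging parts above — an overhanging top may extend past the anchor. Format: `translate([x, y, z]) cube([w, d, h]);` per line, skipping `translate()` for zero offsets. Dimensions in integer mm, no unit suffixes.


translate([475, 406, 0]) cube([77, 94, 1217]);


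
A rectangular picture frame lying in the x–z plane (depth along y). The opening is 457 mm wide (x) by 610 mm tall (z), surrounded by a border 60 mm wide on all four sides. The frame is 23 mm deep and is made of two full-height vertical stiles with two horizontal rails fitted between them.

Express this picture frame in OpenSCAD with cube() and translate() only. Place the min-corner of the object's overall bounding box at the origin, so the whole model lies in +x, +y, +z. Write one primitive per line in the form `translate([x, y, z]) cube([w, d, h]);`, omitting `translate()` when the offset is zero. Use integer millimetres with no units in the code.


cube([60, 23, 730]);
translate([517, 0, 0]) cube([60, 23, 730]);
translate([60, 0, 0]) cube([457, 23, 60]);
translate([60, 0, 670]) cube([457, 23, 60]);


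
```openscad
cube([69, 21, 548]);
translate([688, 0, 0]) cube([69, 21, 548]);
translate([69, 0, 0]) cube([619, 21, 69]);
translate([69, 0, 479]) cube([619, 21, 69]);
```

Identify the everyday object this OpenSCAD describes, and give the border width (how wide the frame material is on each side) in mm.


A picture frame. The border width is 69 mm.

Four thin pieces enclosing a rectangular opening — a picture frame. The two full-height stiles are 548 mm tall; the top rail sits at z = 479 and is 69 mm tall, so the border above the opening is 548 − 479 = 69 mm, matching the stile x-width.


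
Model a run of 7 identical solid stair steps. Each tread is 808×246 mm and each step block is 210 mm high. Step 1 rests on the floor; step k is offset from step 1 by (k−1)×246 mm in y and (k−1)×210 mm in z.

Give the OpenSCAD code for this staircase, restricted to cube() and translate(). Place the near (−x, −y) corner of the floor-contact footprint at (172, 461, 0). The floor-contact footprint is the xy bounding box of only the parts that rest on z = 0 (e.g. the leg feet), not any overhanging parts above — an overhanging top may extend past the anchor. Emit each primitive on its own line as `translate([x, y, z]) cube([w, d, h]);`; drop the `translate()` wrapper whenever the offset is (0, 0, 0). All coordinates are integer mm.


translate([172, 461, 0]) cube([808, 246, 210]);
translate([172, 707, 210]) cube([808, 246, 210]);
translate([172, 953, 420]) cube([808, 246, 210]);
translate([172, 1199, 630]) cube([808, 246, 210]);
translate([172, 1445, 840]) cube([808, 246, 210]);
translate([172, 1691, 1050]) cube([808, 246, 210]);
translate([172, 1937, 1260]) cube([808, 246, 210]);


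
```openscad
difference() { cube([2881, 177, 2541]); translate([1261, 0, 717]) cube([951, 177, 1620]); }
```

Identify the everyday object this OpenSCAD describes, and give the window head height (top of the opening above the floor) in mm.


A wall with a window opening. The window head height is 2337 mm.

A wall with a rectangular opening subtracted — a window. Sill at z = 717, opening 1620 mm tall, so the head is at 717 + 1620 = 2337 mm.


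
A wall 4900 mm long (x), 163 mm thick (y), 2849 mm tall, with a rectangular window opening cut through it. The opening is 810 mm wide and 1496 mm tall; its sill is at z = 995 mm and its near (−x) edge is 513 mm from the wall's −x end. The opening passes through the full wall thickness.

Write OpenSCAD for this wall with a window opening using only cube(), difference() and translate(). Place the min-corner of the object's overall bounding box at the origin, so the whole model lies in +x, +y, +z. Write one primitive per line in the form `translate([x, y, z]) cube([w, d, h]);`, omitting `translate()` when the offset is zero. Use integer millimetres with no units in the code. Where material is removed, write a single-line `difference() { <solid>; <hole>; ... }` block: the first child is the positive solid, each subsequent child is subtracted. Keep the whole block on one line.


difference() { cube([4900, 163, 2849]); translate([513, 0, 995]) cube([810, 163, 1496]); }


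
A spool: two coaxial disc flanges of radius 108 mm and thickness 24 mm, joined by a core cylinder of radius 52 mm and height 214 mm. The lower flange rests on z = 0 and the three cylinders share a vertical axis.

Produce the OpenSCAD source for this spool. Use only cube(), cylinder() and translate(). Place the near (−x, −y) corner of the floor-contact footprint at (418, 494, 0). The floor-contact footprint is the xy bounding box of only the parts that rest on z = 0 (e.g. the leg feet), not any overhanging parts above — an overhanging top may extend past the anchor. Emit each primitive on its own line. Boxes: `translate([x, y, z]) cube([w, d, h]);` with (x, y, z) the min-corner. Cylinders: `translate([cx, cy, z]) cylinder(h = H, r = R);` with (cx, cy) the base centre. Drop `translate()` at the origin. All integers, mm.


translate([526, 602, 0]) cylinder(h = 24, r = 108);
translate([526, 602, 24]) cylinder(h = 214, r = 52);
translate([526, 602, 238]) cylinder(h = 24, r = 108);


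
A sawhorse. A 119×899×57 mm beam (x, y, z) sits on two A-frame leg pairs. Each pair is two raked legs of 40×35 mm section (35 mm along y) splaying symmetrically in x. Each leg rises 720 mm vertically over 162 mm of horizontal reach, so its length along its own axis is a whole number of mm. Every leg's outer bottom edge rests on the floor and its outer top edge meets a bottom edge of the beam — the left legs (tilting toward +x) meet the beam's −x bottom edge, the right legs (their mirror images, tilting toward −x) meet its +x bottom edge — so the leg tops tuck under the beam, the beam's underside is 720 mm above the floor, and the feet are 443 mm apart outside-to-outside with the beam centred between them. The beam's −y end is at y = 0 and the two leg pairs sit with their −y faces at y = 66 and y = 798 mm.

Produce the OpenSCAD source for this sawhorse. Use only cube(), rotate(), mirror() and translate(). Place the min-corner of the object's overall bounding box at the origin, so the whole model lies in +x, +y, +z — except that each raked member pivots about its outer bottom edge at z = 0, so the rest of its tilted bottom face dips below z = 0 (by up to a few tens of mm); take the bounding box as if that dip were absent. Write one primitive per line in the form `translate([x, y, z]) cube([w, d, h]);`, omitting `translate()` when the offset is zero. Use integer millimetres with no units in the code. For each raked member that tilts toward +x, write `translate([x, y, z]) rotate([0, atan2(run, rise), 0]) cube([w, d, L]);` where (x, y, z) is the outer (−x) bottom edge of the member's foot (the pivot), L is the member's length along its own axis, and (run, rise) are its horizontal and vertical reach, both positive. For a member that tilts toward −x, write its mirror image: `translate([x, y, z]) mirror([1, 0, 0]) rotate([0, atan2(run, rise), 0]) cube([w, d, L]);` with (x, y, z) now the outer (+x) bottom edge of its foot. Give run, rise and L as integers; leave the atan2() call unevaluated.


// leg length = √(162² + 720²) = 738
// right-leg outer foot x = 2·162 + 119 = 443
// beam min-corner = (162, 0, 720)
translate([162, 0, 720]) cube([119, 899, 57]);
translate([0, 66, 0]) rotate([0, atan2(162, 720), 0]) cube([40, 35, 738]);
translate([443, 66, 0]) mirror([1, 0, 0]) rotate([0, atan2(162, 720), 0]) cube([40, 35, 738]);
translate([0, 798, 0]) rotate([0, atan2(162, 720), 0]) cube([40, 35, 738]);
translate([443, 798, 0]) mirror([1, 0, 0]) rotate([0, atan2(162, 720), 0]) cube([40, 35, 738]);


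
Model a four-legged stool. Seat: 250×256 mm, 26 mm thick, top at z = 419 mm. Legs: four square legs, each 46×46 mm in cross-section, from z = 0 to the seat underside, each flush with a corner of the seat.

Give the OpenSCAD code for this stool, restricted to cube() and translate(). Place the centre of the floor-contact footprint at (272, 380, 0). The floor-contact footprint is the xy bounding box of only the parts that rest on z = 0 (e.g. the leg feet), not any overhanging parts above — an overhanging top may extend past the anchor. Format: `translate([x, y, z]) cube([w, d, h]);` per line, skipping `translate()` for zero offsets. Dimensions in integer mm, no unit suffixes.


translate([147, 252, 393]) cube([250, 256, 26]);
translate([147, 252, 0]) cube([46, 46, 393]);
translate([351, 252, 0]) cube([46, 46, 393]);
translate([147, 462, 0]) cube([46, 46, 393]);
translate([351, 462, 0]) cube([46, 46, 393]);


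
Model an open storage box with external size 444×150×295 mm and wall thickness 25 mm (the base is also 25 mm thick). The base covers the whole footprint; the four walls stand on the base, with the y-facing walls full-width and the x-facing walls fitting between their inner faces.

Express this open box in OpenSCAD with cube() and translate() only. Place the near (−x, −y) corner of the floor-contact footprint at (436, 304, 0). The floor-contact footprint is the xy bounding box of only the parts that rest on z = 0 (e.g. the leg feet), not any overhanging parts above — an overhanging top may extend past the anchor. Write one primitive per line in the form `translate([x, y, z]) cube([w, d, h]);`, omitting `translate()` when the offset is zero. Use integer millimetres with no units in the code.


translate([436, 304, 0]) cube([444, 150, 25]);
translate([436, 304, 25]) cube([444, 25, 270]);
translate([436, 429, 25]) cube([444, 25, 270]);
translate([436, 329, 25]) cube([25, 100, 270]);
translate([855, 329, 25]) cube([25, 100, 270]);


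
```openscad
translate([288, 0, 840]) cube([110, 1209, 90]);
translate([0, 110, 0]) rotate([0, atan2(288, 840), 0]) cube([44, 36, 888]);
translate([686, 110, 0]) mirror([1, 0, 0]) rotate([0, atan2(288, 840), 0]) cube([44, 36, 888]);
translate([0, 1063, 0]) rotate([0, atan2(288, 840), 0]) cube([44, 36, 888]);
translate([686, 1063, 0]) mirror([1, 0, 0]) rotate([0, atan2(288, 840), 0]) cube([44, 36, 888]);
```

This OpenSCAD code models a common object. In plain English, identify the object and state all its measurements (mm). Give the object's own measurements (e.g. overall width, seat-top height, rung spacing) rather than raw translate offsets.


A sawhorse. A 110×1209×90 mm beam (x, y, z) sits on two A-frame leg pairs. Each pair is two raked legs of 44×36 mm section (36 mm along y) splaying symmetrically in x. Each leg rises 840 mm vertically over 288 mm of horizontal reach and is 888 mm long along its own axis. Every leg's outer bottom edge rests on the floor and its outer top edge meets a bottom edge of the beam — the left legs (tilting toward +x) meet the beam's −x bottom edge, the right legs (their mirror images, tilting toward −x) meet its +x bottom edge — so the leg tops tuck under the beam, the beam's underside is 840 mm above the floor, and the feet are 686 mm apart outside-to-outside with the beam centred between them. The two leg pairs are set in 110 mm from either end of the beam.


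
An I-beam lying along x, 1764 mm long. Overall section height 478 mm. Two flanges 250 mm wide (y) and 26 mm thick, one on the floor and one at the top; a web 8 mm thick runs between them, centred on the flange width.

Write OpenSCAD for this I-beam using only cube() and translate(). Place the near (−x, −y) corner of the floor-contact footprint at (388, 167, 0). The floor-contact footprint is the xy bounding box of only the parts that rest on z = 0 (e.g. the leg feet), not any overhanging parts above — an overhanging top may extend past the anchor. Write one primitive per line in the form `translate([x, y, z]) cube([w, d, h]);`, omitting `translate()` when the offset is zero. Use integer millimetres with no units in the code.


translate([388, 167, 0]) cube([1764, 250, 26]);
translate([388, 288, 26]) cube([1764, 8, 426]);
translate([388, 167, 452]) cube([1764, 250, 26]);


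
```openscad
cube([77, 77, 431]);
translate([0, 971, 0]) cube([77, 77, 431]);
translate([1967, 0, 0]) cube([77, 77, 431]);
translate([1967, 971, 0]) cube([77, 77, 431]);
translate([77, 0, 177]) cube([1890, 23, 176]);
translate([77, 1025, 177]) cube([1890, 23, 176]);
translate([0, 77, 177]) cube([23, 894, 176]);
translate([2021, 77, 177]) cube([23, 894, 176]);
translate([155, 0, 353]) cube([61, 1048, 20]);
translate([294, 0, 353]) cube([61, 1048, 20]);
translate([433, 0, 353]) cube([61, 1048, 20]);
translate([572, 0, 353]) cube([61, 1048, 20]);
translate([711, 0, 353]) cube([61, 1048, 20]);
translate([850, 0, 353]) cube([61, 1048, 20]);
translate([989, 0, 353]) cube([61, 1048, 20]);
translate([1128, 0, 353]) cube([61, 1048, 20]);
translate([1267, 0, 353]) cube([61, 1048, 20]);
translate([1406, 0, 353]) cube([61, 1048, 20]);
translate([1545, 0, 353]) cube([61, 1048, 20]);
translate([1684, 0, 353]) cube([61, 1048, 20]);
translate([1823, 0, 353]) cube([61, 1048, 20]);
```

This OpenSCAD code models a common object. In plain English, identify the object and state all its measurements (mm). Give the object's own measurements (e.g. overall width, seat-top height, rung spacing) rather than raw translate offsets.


A bed frame 2044 mm long (x) by 1048 mm wide (y). Four 77×77 mm corner posts, 431 mm tall, at the corners of the footprint. Four rails of 23 mm thickness and 176 mm height run between adjacent posts with their undersides at z = 177 mm, their outer faces flush with the outside of the frame (the two x-running rails run between the posts' inner faces; the two y-running rails run between the posts' inner faces). 13 slats, each 61 mm wide (x) and 20 mm thick, lie across the top of the two x-running rails, running the full 1048 mm width of the frame in y; along x they sit between the end posts with a 78 mm gap after the −x posts and between neighbouring slats, leaving 83 mm before the +x posts.


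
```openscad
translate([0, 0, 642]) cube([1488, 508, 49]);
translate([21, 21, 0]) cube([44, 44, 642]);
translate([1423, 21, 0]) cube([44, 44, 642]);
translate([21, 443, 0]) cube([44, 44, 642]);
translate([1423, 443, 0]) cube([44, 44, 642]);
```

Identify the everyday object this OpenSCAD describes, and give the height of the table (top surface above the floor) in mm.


A table. The table height is 691 mm.

A 1488×508×49 slab sits at z = 642 on four 44 mm square posts — a table. The top surface is at 642 + 49 = 691 mm.


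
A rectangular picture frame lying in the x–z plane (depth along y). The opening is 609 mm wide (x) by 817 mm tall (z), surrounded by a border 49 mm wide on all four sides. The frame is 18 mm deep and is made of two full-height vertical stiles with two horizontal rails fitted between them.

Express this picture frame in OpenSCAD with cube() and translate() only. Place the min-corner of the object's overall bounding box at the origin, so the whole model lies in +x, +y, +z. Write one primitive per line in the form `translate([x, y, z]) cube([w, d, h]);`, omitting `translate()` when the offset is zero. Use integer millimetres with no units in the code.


cube([49, 18, 915]);
translate([658, 0, 0]) cube([49, 18, 915]);
translate([49, 0, 0]) cube([609, 18, 49]);
translate([49, 0, 866]) cube([609, 18, 49]);


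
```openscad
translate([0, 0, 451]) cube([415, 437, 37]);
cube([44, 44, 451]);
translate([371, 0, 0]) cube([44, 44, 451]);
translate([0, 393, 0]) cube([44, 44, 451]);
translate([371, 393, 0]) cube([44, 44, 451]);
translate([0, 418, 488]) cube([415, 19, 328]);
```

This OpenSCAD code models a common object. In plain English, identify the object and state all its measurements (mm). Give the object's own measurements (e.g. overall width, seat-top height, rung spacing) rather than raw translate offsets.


A chair. The seat is a 415×437×37 mm slab with its top at z = 488 mm, on four 44×44 mm corner legs (flush with the seat edges, standing on z = 0). A flat backrest 19 mm thick, 328 mm tall, spans the full seat width and rises from the seat top along its +y edge, rear face flush with the rear of the seat.


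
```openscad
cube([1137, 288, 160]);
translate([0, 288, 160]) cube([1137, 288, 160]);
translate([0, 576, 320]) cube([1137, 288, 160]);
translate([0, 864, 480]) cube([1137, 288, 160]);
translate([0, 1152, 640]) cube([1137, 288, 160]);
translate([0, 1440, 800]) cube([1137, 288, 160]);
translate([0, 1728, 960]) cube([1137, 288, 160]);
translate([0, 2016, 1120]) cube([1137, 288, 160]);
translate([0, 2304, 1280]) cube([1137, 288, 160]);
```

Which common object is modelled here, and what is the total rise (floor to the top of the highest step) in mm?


A staircase. The total rise is 1440 mm.

9 identical blocks, each offset up and back from the previous — a staircase. Each step is 160 mm tall and there are 9 of them, so the total rise is 9 × 160 = 1440 mm.


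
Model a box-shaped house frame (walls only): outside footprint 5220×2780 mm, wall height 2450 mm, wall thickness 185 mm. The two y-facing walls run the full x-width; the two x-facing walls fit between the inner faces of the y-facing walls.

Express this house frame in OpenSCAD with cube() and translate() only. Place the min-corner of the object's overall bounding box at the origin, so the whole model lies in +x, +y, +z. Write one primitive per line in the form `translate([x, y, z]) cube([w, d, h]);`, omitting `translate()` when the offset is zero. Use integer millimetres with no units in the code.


cube([5220, 185, 2450]);
translate([0, 2595, 0]) cube([5220, 185, 2450]);
translate([0, 185, 0]) cube([185, 2410, 2450]);
translate([5035, 185, 0]) cube([185, 2410, 2450]);


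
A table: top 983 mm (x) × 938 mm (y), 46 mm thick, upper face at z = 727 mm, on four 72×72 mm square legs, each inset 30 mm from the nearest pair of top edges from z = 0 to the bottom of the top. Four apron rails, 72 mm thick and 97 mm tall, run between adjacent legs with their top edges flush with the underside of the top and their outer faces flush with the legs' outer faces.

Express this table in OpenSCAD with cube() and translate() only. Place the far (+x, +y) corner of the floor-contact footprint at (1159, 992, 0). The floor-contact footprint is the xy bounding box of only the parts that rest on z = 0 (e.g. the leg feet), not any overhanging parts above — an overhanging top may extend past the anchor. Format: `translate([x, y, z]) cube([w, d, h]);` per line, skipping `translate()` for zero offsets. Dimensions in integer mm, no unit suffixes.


translate([206, 84, 681]) cube([983, 938, 46]);
translate([236, 114, 0]) cube([72, 72, 681]);
translate([1087, 114, 0]) cube([72, 72, 681]);
translate([236, 920, 0]) cube([72, 72, 681]);
translate([1087, 920, 0]) cube([72, 72, 681]);
translate([308, 114, 584]) cube([779, 72, 97]);
translate([308, 920, 584]) cube([779, 72, 97]);
translate([236, 186, 584]) cube([72, 734, 97]);
translate([1087, 186, 584]) cube([72, 734, 97]);


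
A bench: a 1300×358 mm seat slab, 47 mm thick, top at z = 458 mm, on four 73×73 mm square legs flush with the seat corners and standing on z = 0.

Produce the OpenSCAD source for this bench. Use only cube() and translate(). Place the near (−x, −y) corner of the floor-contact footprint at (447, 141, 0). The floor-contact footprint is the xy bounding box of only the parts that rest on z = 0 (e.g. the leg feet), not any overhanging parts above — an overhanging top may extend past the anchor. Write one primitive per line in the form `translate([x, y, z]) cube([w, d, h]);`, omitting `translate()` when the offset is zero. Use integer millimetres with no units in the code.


translate([447, 141, 411]) cube([1300, 358, 47]);
translate([447, 141, 0]) cube([73, 73, 411]);
translate([447, 426, 0]) cube([73, 73, 411]);
translate([1674, 141, 0]) cube([73, 73, 411]);
translate([1674, 426, 0]) cube([73, 73, 411]);


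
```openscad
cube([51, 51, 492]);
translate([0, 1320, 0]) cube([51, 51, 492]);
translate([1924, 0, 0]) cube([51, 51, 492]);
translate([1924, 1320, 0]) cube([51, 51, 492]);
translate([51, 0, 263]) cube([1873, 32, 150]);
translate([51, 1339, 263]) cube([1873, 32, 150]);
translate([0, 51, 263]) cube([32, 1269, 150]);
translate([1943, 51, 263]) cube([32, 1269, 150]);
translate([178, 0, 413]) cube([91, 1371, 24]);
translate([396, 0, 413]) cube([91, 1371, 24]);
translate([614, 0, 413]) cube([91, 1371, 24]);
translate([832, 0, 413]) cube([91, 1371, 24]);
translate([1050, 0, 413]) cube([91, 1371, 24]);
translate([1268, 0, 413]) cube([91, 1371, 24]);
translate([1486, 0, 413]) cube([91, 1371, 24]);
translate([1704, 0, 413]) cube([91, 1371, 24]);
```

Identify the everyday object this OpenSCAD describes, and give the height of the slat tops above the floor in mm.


A bed frame. The slat-top height is 437 mm.

Four posts, four rails, and a row of slats — a bed frame. Slats sit on the rails at z = 263 + 150 = 413; with slat thickness 24, the top is 437 mm.


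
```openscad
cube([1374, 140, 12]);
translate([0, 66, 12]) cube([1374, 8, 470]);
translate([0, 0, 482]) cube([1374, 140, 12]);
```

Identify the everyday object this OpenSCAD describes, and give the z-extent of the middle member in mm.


An I-beam. The web height is 470 mm.

Two wide flanges with a thin centred web — an I-beam. Overall 494 mm minus two 12 mm flanges gives a web of 494 − 2·12 = 470 mm.


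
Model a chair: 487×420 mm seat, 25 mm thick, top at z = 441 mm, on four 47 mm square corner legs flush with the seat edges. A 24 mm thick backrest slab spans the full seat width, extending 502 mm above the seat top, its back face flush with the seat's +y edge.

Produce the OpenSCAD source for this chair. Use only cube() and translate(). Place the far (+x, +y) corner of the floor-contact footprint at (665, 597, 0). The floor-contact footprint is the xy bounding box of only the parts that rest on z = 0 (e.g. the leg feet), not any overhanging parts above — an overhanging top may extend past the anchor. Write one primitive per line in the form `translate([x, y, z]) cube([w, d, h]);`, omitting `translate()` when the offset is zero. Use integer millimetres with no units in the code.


translate([178, 177, 416]) cube([487, 420, 25]);
translate([178, 177, 0]) cube([47, 47, 416]);
translate([618, 177, 0]) cube([47, 47, 416]);
translate([178, 550, 0]) cube([47, 47, 416]);
translate([618, 550, 0]) cube([47, 47, 416]);
translate([178, 573, 441]) cube([487, 24, 502]);


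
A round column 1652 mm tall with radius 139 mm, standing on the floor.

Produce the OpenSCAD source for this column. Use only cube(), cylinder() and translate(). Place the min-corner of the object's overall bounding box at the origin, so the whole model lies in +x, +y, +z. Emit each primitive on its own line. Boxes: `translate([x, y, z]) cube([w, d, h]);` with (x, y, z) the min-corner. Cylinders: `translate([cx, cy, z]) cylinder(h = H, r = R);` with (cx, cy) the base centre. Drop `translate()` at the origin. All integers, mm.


translate([139, 139, 0]) cylinder(h = 1652, r = 139);


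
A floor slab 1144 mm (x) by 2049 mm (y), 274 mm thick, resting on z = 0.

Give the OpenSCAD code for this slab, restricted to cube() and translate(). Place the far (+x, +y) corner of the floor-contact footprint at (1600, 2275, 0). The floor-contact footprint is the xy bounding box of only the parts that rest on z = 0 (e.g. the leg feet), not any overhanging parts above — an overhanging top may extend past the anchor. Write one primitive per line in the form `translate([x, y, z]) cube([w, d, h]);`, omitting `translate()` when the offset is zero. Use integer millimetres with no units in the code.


translate([456, 226, 0]) cube([1144, 2049, 274]);


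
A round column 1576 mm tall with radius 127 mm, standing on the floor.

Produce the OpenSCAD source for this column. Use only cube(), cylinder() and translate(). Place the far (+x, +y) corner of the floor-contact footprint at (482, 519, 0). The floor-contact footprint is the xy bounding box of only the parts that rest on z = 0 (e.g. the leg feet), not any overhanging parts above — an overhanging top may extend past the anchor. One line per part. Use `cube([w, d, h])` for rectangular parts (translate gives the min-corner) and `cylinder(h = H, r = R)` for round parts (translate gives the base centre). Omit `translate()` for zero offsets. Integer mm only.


translate([355, 392, 0]) cylinder(h = 1576, r = 127);


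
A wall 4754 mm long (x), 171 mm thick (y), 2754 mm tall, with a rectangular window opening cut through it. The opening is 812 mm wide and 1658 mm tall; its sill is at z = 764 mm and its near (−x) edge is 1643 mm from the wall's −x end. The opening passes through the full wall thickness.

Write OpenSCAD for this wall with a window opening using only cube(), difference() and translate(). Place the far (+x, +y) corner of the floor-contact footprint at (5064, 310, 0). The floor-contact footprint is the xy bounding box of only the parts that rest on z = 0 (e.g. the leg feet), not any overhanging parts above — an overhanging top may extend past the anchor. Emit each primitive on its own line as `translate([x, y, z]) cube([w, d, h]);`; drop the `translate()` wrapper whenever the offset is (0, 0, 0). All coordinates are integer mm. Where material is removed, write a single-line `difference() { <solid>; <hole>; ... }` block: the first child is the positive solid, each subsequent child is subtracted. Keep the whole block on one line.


difference() { translate([310, 139, 0]) cube([4754, 171, 2754]); translate([1953, 139, 764]) cube([812, 171, 1658]); }
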